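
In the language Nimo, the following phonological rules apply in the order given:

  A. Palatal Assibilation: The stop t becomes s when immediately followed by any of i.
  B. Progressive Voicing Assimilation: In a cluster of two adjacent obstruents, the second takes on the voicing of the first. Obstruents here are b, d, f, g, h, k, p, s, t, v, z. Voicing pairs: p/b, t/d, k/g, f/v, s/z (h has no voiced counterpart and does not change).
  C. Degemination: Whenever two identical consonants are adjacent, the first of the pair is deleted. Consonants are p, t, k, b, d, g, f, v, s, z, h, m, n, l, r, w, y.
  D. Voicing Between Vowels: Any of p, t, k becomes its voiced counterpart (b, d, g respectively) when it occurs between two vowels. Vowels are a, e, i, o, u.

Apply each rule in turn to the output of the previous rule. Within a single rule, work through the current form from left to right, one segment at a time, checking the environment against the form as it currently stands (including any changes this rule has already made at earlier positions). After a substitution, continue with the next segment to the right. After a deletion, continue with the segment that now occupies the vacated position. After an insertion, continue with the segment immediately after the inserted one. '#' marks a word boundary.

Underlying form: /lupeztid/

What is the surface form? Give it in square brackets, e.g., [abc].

A Palatal Assibilation: [lupeztid] → [lupezsid]
B Progressive Voicing Assimilation: [lupezsid] → [lupezzid]
C Degemination: [lupezzid] → [lupezid]
D Voicing Between Vowels: [lupezid] → [lubezid]

[lubezid]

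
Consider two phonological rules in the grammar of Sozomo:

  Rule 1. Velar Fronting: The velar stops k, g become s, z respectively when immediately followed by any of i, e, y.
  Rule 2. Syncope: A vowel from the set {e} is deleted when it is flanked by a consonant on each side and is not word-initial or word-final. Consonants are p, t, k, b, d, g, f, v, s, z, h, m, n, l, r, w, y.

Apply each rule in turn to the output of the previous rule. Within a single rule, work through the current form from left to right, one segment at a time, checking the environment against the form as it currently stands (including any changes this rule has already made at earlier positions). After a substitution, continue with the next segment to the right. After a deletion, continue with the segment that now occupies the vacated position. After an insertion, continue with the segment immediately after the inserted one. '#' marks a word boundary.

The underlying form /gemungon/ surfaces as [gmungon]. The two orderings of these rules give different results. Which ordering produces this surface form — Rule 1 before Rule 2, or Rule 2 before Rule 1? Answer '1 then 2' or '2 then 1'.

2 then 1

Order 1 then 2:
  1 Velar Fronting: [gemungon] → [zemungon]
  2 Syncope: [zemungon] → [zmungon]
  result: [zmungon]
Order 2 then 1:
  2 Syncope: [gemungon] → [gmungon]
  1 Velar Fronting: no change — [gmungon]
  result: [gmungon]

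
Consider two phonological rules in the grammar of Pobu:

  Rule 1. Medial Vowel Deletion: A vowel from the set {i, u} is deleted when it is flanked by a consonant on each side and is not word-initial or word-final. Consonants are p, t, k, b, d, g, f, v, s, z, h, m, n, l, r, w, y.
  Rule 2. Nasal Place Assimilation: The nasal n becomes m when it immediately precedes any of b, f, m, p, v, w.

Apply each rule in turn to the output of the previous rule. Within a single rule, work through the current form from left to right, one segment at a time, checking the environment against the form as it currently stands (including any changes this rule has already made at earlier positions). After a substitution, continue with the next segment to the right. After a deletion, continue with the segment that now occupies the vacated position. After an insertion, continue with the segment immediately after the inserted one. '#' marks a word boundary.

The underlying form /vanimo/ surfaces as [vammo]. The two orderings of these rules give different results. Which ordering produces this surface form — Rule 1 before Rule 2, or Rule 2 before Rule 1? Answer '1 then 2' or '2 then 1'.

1 then 2

Order 1 then 2:
  1 Medial Vowel Deletion: [vanimo] → [vanmo]
  2 Nasal Place Assimilation: [vanmo] → [vammo]
  result: [vammo]
Order 2 then 1:
  2 Nasal Place Assimilation: no change — [vanimo]
  1 Medial Vowel Deletion: [vanimo] → [vanmo]
  result: [vanmo]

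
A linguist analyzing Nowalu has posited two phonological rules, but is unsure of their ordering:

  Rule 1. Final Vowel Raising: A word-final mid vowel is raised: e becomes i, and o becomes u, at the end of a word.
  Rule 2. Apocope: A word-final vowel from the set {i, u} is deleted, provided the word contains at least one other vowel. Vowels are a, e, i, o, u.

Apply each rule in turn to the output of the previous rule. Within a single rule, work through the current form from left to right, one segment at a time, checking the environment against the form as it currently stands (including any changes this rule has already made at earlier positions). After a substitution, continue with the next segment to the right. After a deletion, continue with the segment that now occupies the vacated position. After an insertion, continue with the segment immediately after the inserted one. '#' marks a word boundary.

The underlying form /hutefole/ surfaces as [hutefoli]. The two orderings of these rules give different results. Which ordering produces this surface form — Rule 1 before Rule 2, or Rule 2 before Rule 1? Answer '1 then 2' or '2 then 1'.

Order 1 then 2:
  1 Final Vowel Raising: [hutefole] → [hutefoli]
  2 Apocope: [hutefoli] → [hutefol]
  result: [hutefol]
Order 2 then 1:
  2 Apocope: no change — [hutefole]
  1 Final Vowel Raising: [hutefole] → [hutefoli]
  result: [hutefoli]

2 then 1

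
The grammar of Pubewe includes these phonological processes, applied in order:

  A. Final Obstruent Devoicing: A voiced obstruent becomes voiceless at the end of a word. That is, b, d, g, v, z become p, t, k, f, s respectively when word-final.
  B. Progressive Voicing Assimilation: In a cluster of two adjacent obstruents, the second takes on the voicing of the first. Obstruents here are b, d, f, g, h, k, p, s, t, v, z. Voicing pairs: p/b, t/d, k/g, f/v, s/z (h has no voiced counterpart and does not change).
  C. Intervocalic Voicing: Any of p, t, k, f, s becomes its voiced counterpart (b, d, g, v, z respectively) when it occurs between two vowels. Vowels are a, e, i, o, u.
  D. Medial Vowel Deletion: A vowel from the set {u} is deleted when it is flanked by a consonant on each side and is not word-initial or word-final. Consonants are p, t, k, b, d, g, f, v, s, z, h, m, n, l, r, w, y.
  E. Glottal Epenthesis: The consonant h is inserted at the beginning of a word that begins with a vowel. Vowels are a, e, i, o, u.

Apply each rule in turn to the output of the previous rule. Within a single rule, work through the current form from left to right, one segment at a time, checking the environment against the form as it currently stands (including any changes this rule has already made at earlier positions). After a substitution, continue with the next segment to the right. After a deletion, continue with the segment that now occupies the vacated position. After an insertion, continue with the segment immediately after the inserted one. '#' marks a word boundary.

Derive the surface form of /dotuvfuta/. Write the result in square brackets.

[dodvvda]

A Final Obstruent Devoicing: no change — [dotuvfuta]
B Progressive Voicing Assimilation: [dotuvfuta] → [dotuvvuta]
C Intervocalic Voicing: [dotuvvuta] → [doduvvuda]
D Medial Vowel Deletion: [doduvvuda] → [dodvvda]
E Glottal Epenthesis: no change — [dodvvda]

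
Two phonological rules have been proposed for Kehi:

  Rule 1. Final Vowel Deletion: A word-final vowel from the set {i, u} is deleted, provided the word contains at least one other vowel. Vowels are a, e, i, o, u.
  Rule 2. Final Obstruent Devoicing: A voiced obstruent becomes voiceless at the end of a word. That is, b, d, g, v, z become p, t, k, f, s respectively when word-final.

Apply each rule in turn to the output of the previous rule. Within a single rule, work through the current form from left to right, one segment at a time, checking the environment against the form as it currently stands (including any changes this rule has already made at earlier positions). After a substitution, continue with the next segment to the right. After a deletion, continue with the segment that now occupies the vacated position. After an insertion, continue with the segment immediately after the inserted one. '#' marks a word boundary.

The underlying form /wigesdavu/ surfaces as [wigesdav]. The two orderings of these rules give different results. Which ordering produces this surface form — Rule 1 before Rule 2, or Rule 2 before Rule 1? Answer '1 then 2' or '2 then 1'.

Order 1 then 2:
  1 Final Vowel Deletion: [wigesdavu] → [wigesdav]
  2 Final Obstruent Devoicing: [wigesdav] → [wigesdaf]
  result: [wigesdaf]
Order 2 then 1:
  2 Final Obstruent Devoicing: no change — [wigesdavu]
  1 Final Vowel Deletion: [wigesdavu] → [wigesdav]
  result: [wigesdav]

2 then 1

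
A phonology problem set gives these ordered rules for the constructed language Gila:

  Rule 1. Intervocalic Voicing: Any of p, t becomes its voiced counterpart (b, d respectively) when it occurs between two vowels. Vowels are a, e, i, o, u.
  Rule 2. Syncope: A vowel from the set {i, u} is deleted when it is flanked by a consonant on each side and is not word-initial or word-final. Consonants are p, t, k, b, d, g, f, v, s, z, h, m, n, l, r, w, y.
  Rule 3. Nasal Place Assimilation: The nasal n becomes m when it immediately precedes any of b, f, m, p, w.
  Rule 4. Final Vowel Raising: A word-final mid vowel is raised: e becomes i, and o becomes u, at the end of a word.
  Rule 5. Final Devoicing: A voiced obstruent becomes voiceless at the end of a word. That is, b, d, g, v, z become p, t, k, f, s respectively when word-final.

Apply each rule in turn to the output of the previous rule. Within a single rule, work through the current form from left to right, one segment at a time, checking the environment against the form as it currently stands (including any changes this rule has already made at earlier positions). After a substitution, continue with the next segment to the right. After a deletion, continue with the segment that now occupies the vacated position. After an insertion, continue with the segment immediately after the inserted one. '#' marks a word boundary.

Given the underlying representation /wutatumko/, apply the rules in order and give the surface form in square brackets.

[wdadmku]

Rule 1 Intervocalic Voicing: [wutatumko] → [wudadumko]
Rule 2 Syncope: [wudadumko] → [wdadmko]
Rule 3 Nasal Place Assimilation: no change — [wdadmko]
Rule 4 Final Vowel Raising: [wdadmko] → [wdadmku]
Rule 5 Final Devoicing: no change — [wdadmku]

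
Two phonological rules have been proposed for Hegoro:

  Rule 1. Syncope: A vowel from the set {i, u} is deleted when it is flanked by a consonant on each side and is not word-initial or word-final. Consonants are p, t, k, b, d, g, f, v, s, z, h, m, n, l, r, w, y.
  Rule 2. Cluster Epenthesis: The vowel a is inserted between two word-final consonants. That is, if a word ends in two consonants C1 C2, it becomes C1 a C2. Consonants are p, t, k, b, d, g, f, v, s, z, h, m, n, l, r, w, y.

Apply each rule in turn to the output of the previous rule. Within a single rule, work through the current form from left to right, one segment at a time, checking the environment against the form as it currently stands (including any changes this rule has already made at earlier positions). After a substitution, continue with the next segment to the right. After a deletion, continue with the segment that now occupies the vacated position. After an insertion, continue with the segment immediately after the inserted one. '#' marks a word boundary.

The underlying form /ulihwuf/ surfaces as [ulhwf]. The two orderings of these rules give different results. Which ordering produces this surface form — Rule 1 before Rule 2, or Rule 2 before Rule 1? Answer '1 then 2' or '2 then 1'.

2 then 1

Order 1 then 2:
  1 Syncope: [ulihwuf] → [ulhwf]
  2 Cluster Epenthesis: [ulhwf] → [ulhwaf]
  result: [ulhwaf]
Order 2 then 1:
  2 Cluster Epenthesis: no change — [ulihwuf]
  1 Syncope: [ulihwuf] → [ulhwf]
  result: [ulhwf]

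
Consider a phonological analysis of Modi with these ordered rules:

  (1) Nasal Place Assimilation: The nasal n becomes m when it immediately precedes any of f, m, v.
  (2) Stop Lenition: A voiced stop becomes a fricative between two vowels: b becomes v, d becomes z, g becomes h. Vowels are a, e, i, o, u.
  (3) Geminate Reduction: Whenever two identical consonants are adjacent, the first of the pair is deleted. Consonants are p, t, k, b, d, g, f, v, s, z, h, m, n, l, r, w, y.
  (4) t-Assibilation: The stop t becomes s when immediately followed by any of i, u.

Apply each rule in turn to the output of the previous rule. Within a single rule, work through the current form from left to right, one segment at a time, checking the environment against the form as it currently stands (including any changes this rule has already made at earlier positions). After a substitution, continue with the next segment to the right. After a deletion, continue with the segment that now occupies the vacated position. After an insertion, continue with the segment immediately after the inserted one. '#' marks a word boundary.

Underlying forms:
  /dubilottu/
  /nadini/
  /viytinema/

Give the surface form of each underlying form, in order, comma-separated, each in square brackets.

/dubilottu/:
  (1) Nasal Place Assimilation: no change — [dubilottu]
  (2) Stop Lenition: [dubilottu] → [duvilottu]
  (3) Geminate Reduction: [duvilottu] → [duvilotu]
  (4) t-Assibilation: [duvilotu] → [duvilosu]
/nadini/:
  (1) Nasal Place Assimilation: no change — [nadini]
  (2) Stop Lenition: [nadini] → [nazini]
  (3) Geminate Reduction: no change — [nazini]
  (4) t-Assibilation: no change — [nazini]
/viytinema/:
  (1) Nasal Place Assimilation: no change — [viytinema]
  (2) Stop Lenition: no change — [viytinema]
  (3) Geminate Reduction: no change — [viytinema]
  (4) t-Assibilation: [viytinema] → [viysinema]

[duvilosu], [nazini], [viysinema]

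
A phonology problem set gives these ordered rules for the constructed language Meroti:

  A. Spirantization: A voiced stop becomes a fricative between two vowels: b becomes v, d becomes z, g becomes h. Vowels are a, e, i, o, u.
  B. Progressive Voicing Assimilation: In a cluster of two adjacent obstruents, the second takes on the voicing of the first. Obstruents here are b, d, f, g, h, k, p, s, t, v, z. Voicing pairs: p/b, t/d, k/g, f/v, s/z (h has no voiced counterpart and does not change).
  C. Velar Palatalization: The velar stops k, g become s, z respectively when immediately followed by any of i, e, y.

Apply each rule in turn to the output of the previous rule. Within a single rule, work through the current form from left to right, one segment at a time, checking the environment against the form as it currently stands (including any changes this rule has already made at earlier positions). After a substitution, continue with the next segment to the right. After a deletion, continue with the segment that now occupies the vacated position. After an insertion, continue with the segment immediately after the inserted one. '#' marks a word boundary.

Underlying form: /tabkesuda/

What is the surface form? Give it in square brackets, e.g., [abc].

[tabzesuza]

A Spirantization: [tabkesuda] → [tabkesuza]
B Progressive Voicing Assimilation: [tabkesuza] → [tabgesuza]
C Velar Palatalization: [tabgesuza] → [tabzesuza]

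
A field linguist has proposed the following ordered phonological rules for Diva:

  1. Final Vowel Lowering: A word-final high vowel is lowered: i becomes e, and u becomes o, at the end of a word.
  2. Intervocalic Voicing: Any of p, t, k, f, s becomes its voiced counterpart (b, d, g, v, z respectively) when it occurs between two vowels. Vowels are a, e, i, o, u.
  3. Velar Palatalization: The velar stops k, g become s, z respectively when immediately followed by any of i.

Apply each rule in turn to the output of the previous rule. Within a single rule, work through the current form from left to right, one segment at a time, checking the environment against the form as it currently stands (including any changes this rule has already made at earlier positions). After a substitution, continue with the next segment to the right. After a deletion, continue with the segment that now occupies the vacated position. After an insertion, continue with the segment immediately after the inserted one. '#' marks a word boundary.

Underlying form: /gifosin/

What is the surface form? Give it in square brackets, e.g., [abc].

[zivozin]

1 Final Vowel Lowering: no change — [gifosin]
2 Intervocalic Voicing: [gifosin] → [givozin]
3 Velar Palatalization: [givozin] → [zivozin]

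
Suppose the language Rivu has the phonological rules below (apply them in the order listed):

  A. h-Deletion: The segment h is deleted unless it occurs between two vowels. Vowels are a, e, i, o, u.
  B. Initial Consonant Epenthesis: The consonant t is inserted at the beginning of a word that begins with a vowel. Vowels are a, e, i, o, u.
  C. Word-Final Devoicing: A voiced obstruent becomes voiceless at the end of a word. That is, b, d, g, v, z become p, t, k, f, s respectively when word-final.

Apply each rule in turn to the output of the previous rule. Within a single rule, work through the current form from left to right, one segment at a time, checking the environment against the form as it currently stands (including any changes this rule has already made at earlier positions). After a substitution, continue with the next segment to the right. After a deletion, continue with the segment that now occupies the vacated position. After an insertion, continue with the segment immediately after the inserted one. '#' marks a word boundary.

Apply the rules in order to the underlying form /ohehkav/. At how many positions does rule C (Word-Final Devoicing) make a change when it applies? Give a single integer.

A h-Deletion: [ohehkav] → [ohekav]
B Initial Consonant Epenthesis: [ohekav] → [tohekav]
C Word-Final Devoicing: [tohekav] → [tohekaf]
Rule C changed 1 position(s).

1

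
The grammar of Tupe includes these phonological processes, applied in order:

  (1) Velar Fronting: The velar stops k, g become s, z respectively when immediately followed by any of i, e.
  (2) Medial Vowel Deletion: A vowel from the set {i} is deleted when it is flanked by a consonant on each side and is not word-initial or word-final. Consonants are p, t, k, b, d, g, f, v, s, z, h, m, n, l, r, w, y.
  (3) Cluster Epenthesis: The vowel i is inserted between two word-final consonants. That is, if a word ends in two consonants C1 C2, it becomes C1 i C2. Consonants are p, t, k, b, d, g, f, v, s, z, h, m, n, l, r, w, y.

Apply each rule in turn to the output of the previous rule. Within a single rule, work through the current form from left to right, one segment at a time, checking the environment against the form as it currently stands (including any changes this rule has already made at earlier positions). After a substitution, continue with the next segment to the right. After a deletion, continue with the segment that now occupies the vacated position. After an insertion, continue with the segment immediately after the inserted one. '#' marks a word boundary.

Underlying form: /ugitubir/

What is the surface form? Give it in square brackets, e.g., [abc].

[uztubir]

(1) Velar Fronting: [ugitubir] → [uzitubir]
(2) Medial Vowel Deletion: [uzitubir] → [uztubr]
(3) Cluster Epenthesis: [uztubr] → [uztubir]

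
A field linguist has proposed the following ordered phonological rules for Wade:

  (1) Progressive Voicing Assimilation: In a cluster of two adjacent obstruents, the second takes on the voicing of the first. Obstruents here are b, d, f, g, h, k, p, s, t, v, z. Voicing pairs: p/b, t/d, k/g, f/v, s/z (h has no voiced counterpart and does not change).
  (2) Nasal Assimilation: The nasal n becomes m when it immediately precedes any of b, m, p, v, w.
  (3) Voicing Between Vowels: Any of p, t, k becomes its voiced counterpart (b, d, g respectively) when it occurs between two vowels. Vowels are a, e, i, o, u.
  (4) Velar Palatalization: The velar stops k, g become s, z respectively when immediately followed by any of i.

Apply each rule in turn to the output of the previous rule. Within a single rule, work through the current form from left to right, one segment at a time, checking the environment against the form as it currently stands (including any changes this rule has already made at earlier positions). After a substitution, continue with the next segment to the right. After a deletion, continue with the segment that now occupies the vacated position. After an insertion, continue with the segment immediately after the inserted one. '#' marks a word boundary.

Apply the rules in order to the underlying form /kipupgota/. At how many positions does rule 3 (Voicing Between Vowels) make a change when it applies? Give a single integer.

(1) Progressive Voicing Assimilation: [kipupgota] → [kipupkota]
(2) Nasal Assimilation: no change — [kipupkota]
(3) Voicing Between Vowels: [kipupkota] → [kibupkoda]
(4) Velar Palatalization: [kibupkoda] → [sibupkoda]
Rule 3 changed 2 position(s).

2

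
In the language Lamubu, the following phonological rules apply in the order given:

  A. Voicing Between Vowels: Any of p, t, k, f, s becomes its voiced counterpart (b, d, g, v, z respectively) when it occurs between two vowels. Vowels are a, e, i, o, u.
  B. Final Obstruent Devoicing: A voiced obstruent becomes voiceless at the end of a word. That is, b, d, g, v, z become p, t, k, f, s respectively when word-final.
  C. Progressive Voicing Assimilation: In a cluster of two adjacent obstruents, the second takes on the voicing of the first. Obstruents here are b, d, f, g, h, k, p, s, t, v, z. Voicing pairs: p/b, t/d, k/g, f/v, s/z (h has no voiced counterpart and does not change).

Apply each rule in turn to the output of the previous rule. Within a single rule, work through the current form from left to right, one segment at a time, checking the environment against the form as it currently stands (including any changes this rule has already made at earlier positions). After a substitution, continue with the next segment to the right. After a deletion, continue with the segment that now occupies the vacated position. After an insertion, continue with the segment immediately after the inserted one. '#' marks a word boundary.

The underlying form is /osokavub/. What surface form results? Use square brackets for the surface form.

[ozogavup]

A Voicing Between Vowels: [osokavub] → [ozogavub]
B Final Obstruent Devoicing: [ozogavub] → [ozogavup]
C Progressive Voicing Assimilation: no change — [ozogavup]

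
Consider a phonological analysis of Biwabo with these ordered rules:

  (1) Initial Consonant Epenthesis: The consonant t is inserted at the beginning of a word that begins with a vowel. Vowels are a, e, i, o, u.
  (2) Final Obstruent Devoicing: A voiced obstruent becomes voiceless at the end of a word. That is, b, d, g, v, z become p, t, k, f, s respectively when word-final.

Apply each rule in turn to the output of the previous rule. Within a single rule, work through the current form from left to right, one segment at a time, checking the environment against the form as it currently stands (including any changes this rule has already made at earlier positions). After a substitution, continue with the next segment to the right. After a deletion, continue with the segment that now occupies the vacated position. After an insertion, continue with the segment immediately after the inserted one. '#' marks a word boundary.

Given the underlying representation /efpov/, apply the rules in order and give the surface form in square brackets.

[tefpof]

(1) Initial Consonant Epenthesis: [efpov] → [tefpov]
(2) Final Obstruent Devoicing: [tefpov] → [tefpof]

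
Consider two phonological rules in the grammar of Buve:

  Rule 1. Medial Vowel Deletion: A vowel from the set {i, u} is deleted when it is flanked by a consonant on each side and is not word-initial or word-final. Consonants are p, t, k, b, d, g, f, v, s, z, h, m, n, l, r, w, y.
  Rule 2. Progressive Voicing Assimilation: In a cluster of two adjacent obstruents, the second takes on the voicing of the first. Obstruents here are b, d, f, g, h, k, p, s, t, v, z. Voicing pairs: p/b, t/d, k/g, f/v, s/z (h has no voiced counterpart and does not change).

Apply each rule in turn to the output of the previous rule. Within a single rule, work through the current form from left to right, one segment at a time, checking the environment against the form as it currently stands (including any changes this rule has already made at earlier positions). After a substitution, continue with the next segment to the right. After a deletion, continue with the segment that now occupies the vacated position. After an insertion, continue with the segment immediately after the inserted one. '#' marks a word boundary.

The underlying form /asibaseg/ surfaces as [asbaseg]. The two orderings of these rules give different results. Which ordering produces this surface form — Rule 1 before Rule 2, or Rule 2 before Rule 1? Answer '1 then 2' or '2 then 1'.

Order 1 then 2:
  1 Medial Vowel Deletion: [asibaseg] → [asbaseg]
  2 Progressive Voicing Assimilation: [asbaseg] → [aspaseg]
  result: [aspaseg]
Order 2 then 1:
  2 Progressive Voicing Assimilation: no change — [asibaseg]
  1 Medial Vowel Deletion: [asibaseg] → [asbaseg]
  result: [asbaseg]

2 then 1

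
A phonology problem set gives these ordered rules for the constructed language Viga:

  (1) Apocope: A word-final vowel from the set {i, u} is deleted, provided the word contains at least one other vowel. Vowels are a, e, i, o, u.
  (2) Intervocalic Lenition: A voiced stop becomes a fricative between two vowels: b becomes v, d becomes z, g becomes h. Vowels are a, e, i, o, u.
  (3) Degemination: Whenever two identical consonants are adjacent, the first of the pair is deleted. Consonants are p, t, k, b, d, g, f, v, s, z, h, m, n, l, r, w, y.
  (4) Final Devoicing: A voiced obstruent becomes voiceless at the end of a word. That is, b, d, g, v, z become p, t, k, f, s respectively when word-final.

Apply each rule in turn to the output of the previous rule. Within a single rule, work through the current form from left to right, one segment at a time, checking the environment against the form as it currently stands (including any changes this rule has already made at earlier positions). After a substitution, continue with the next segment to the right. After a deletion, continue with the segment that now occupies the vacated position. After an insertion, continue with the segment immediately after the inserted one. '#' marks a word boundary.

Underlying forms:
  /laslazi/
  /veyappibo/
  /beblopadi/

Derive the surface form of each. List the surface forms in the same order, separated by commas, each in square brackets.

[laslas], [veyapivo], [beblopat]

/laslazi/:
  (1) Apocope: [laslazi] → [laslaz]
  (2) Intervocalic Lenition: no change — [laslaz]
  (3) Degemination: no change — [laslaz]
  (4) Final Devoicing: [laslaz] → [laslas]
/veyappibo/:
  (1) Apocope: no change — [veyappibo]
  (2) Intervocalic Lenition: [veyappibo] → [veyappivo]
  (3) Degemination: [veyappivo] → [veyapivo]
  (4) Final Devoicing: no change — [veyapivo]
/beblopadi/:
  (1) Apocope: [beblopadi] → [beblopad]
  (2) Intervocalic Lenition: no change — [beblopad]
  (3) Degemination: no change — [beblopad]
  (4) Final Devoicing: [beblopad] → [beblopat]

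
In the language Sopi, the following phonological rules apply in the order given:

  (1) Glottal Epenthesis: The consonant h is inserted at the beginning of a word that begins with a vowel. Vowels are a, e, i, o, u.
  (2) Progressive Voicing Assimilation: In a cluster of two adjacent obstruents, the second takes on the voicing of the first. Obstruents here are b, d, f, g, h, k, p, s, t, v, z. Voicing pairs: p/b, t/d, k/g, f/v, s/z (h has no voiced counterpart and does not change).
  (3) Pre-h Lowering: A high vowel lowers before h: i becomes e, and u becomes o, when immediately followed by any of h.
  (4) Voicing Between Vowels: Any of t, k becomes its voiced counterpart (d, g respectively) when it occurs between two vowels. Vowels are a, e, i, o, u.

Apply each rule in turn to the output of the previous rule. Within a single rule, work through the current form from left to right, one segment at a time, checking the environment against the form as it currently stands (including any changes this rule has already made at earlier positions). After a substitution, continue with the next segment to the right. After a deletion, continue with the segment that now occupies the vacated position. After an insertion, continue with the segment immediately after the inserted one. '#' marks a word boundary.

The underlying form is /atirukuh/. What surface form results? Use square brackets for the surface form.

(1) Glottal Epenthesis: [atirukuh] → [hatirukuh]
(2) Progressive Voicing Assimilation: no change — [hatirukuh]
(3) Pre-h Lowering: [hatirukuh] → [hatirukoh]
(4) Voicing Between Vowels: [hatirukoh] → [hadirugoh]

[hadirugoh]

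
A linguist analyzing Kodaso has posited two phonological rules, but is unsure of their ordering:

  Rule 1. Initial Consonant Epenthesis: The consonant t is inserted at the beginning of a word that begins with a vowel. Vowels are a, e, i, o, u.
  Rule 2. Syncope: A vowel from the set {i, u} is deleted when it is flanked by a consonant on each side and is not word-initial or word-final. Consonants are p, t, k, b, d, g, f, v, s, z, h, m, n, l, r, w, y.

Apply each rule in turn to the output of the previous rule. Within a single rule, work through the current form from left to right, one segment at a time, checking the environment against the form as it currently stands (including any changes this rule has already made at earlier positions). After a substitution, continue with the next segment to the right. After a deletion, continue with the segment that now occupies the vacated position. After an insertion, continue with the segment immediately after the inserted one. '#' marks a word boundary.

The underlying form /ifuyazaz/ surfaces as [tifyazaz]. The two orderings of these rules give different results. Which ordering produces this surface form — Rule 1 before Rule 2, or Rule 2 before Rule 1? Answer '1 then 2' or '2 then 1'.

2 then 1

Order 1 then 2:
  1 Initial Consonant Epenthesis: [ifuyazaz] → [tifuyazaz]
  2 Syncope: [tifuyazaz] → [tfyazaz]
  result: [tfyazaz]
Order 2 then 1:
  2 Syncope: [ifuyazaz] → [ifyazaz]
  1 Initial Consonant Epenthesis: [ifyazaz] → [tifyazaz]
  result: [tifyazaz]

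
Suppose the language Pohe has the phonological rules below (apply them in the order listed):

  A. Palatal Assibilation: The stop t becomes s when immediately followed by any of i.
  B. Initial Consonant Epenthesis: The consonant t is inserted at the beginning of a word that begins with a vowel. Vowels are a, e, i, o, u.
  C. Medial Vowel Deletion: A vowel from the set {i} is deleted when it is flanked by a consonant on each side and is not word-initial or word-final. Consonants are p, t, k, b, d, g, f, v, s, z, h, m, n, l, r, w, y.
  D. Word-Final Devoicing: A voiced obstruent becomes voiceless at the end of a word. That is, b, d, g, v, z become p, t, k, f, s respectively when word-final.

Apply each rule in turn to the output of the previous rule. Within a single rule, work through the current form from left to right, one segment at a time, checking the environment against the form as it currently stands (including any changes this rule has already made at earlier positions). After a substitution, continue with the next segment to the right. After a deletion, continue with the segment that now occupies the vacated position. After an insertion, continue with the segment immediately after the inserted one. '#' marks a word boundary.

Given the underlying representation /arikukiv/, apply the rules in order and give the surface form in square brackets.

A Palatal Assibilation: no change — [arikukiv]
B Initial Consonant Epenthesis: [arikukiv] → [tarikukiv]
C Medial Vowel Deletion: [tarikukiv] → [tarkukv]
D Word-Final Devoicing: [tarkukv] → [tarkukf]

[tarkukf]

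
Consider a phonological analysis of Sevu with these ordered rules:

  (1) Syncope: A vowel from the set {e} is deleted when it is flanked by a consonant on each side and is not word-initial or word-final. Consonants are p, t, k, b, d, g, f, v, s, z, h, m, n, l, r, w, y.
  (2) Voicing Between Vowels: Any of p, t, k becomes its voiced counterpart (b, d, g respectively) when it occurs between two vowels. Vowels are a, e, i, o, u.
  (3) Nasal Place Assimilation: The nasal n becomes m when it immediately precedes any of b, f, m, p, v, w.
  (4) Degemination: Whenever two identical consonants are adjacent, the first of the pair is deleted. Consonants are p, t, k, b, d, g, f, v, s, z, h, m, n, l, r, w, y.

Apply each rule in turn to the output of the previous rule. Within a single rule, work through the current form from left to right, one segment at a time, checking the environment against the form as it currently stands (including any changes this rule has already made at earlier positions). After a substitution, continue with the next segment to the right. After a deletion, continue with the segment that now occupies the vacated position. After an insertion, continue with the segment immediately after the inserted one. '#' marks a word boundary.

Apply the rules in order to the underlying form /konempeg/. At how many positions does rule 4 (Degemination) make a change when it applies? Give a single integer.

1

(1) Syncope: [konempeg] → [konmpg]
(2) Voicing Between Vowels: no change — [konmpg]
(3) Nasal Place Assimilation: [konmpg] → [kommpg]
(4) Degemination: [kommpg] → [kompg]
Rule 4 changed 1 position(s).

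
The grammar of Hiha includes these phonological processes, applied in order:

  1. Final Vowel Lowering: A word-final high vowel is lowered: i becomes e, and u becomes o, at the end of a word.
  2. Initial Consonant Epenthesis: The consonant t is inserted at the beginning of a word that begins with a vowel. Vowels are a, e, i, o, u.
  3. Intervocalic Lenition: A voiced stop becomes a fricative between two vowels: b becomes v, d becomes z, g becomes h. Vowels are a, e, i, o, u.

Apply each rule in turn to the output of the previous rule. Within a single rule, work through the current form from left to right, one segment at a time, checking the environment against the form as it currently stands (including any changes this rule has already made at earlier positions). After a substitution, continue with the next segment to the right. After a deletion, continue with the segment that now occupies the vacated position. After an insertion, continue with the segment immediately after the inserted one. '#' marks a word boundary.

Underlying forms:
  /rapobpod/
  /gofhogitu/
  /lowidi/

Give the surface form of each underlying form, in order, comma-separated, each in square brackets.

[rapobpod], [gofhohito], [lowize]

/rapobpod/:
  1 Final Vowel Lowering: no change — [rapobpod]
  2 Initial Consonant Epenthesis: no change — [rapobpod]
  3 Intervocalic Lenition: no change — [rapobpod]
/gofhogitu/:
  1 Final Vowel Lowering: [gofhogitu] → [gofhogito]
  2 Initial Consonant Epenthesis: no change — [gofhogito]
  3 Intervocalic Lenition: [gofhogito] → [gofhohito]
/lowidi/:
  1 Final Vowel Lowering: [lowidi] → [lowide]
  2 Initial Consonant Epenthesis: no change — [lowide]
  3 Intervocalic Lenition: [lowide] → [lowize]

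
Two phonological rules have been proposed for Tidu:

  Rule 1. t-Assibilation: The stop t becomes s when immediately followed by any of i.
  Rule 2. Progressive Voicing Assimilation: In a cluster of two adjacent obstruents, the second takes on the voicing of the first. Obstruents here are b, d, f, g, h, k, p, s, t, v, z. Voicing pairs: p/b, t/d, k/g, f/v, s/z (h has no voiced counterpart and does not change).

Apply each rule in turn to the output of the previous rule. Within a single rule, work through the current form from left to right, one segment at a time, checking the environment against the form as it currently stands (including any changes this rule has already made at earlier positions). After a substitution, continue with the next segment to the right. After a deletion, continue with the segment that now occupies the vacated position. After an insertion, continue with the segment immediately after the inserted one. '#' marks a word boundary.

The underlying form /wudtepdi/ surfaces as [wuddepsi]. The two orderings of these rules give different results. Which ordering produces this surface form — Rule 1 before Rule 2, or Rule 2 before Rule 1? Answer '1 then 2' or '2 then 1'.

Order 1 then 2:
  1 t-Assibilation: no change — [wudtepdi]
  2 Progressive Voicing Assimilation: [wudtepdi] → [wuddepti]
  result: [wuddepti]
Order 2 then 1:
  2 Progressive Voicing Assimilation: [wudtepdi] → [wuddepti]
  1 t-Assibilation: [wuddepti] → [wuddepsi]
  result: [wuddepsi]

2 then 1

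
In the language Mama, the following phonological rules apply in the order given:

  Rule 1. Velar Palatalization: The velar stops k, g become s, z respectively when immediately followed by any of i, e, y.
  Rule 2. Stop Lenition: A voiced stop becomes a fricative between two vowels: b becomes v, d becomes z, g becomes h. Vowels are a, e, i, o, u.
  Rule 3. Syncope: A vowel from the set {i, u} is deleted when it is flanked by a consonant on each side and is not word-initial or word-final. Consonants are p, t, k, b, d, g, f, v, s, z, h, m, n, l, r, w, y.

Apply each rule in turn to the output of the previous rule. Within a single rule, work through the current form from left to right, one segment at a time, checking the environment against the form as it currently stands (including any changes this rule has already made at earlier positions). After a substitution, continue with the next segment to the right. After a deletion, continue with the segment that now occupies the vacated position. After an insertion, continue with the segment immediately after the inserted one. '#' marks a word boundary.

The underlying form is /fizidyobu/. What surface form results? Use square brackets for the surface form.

[fzdyovu]

Rule 1 Velar Palatalization: no change — [fizidyobu]
Rule 2 Stop Lenition: [fizidyobu] → [fizidyovu]
Rule 3 Syncope: [fizidyovu] → [fzdyovu]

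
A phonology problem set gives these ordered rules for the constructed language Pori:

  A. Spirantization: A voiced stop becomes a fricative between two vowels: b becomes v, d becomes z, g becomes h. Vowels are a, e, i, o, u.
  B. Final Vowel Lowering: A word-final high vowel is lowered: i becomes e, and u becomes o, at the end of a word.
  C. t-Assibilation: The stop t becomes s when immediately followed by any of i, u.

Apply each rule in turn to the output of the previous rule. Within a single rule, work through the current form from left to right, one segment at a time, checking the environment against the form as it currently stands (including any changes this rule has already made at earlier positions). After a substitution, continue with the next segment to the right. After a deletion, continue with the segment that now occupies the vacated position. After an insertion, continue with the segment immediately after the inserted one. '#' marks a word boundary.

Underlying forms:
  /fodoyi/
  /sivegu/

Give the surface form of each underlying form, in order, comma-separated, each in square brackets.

[fozoye], [siveho]

/fodoyi/:
  A Spirantization: [fodoyi] → [fozoyi]
  B Final Vowel Lowering: [fozoyi] → [fozoye]
  C t-Assibilation: no change — [fozoye]
/sivegu/:
  A Spirantization: [sivegu] → [sivehu]
  B Final Vowel Lowering: [sivehu] → [siveho]
  C t-Assibilation: no change — [siveho]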